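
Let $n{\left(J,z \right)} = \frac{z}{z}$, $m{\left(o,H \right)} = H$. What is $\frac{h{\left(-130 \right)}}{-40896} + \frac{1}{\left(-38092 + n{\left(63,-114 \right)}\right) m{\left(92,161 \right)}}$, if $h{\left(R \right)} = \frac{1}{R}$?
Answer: $\frac{272057}{10868038796160} \approx 2.5033 \cdot 10^{-8}$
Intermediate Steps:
$n{\left(J,z \right)} = 1$
$\frac{h{\left(-130 \right)}}{-40896} + \frac{1}{\left(-38092 + n{\left(63,-114 \right)}\right) m{\left(92,161 \right)}} = \frac{1}{\left(-130\right) \left(-40896\right)} + \frac{1}{\left(-38092 + 1\right) 161} = \left(- \frac{1}{130}\right) \left(- \frac{1}{40896}\right) + \frac{1}{-38091} \cdot \frac{1}{161} = \frac{1}{5316480} - \frac{1}{6132651} = \frac{272057}{10868038796160}$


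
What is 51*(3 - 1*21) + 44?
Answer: -874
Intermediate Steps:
51*(3 - 1*21) + 44 = 51*(3 - 21) + 44 = 51*(-18) + 44 = -918 + 44 = -874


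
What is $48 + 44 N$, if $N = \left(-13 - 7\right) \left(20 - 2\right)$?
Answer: $-15792$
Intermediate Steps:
$N = -360$ ($N = \left(-20\right) 18 = -360$)
$48 + 44 N = 48 + 44 \left(-360\right) = 48 - 15840 = -15792$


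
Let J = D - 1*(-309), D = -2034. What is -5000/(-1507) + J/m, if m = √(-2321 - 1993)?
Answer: 5000/1507 + 575*I*√4314/1438 ≈ 3.3178 + 26.263*I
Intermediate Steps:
J = -1725 (J = -2034 - 1*(-309) = -2034 + 309 = -1725)
m = I*√4314 (m = √(-4314) = I*√4314 ≈ 65.681*I)
-5000/(-1507) + J/m = -5000/(-1507) - 1725*(-I*√4314/4314) = -5000*(-1/1507) - (-575)*I*√4314/1438 = 5000/1507 + 575*I*√4314/1438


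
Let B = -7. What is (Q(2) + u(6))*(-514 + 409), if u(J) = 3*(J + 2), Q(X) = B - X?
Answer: -1575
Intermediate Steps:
Q(X) = -7 - X
u(J) = 6 + 3*J (u(J) = 3*(2 + J) = 6 + 3*J)
(Q(2) + u(6))*(-514 + 409) = ((-7 - 1*2) + (6 + 3*6))*(-514 + 409) = ((-7 - 2) + (6 + 18))*(-105) = (-9 + 24)*(-105) = 15*(-105) = -1575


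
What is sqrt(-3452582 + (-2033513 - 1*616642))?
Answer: I*sqrt(6102737) ≈ 2470.4*I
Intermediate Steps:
sqrt(-3452582 + (-2033513 - 1*616642)) = sqrt(-3452582 + (-2033513 - 616642)) = sqrt(-3452582 - 2650155) = sqrt(-6102737) = I*sqrt(6102737)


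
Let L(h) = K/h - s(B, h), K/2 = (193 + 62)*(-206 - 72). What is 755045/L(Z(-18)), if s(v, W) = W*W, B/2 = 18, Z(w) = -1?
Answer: 755045/141779 ≈ 5.3255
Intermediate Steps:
K = -141780 (K = 2*((193 + 62)*(-206 - 72)) = 2*(255*(-278)) = 2*(-70890) = -141780)
B = 36 (B = 2*18 = 36)
s(v, W) = W²
L(h) = -h² - 141780/h (L(h) = -141780/h - h² = -h² - 141780/h)
755045/L(Z(-18)) = 755045/(((-141780 - 1*(-1)³)/(-1))) = 755045/((-(-141780 - 1*(-1)))) = 755045/((-(-141780 + 1))) = 755045/((-1*(-141779))) = 755045/141779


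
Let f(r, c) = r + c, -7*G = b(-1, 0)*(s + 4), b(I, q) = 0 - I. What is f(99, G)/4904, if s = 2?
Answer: 687/34328 ≈ 0.020013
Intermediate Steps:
b(I, q) = -I
G = -6/7 (G = -(-1*(-1))*(2 + 4)/7 = -6/7 ≈ -0.85714)
f(r, c) = c + r
f(99, G)/4904 = (-6/7 + 99)/4904 = (687/7)*(1/4904) = 687/34328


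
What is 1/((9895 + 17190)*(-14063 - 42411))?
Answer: -1/1529598290 ≈ -6.5377e-10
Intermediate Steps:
1/((9895 + 17190)*(-14063 - 42411)) = 1/(27085*(-56474)) = 1/(-1529598290) = -1/1529598290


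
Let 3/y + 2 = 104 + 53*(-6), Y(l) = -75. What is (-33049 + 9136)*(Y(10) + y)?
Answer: 14350457/8 ≈ 1.7938e+6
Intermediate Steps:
y = -1/72 (y = 3/(-2 + (104 + 53*(-6))) = 3/(-2 + (104 - 318)) = 3/(-2 - 214) = 3/(-216) = 3*(-1/216) = -1/72 ≈ -0.013889)
(-33049 + 9136)*(Y(10) + y) = (-33049 + 9136)*(-75 - 1/72) = -23913*(-5401/72) = 14350457/8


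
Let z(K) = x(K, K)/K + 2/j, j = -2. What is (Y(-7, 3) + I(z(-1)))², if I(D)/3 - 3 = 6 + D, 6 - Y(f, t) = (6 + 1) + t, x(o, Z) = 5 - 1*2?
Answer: 121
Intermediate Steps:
x(o, Z) = 3 (x(o, Z) = 5 - 2 = 3)
Y(f, t) = -1 - t (Y(f, t) = 6 - ((6 + 1) + t) = 6 - (7 + t) = 6 + (-7 - t) = -1 - t)
z(K) = -1 + 3/K (z(K) = 3/K + 2/(-2) = 3/K + 2*(-½) = 3/K - 1 = -1 + 3/K)
I(D) = 27 + 3*D (I(D) = 9 + 3*(6 + D) = 9 + (18 + 3*D) = 27 + 3*D)
(Y(-7, 3) + I(z(-1)))² = ((-1 - 1*3) + (27 + 3*((3 - 1*(-1))/(-1))))² = ((-1 - 3) + (27 + 3*(-(3 + 1))))² = (-4 + (27 + 3*(-1*4)))² = (-4 + (27 + 3*(-4)))² = (-4 + (27 - 12))² = (-4 + 15)² = 11² = 121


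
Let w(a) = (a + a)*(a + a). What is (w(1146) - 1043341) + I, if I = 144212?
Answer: 4354135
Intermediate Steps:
w(a) = 4*a² (w(a) = (2*a)*(2*a) = 4*a²)
(w(1146) - 1043341) + I = (4*1146² - 1043341) + 144212 = (4*1313316 - 1043341) + 144212 = (5253264 - 1043341) + 144212 = 4209923 + 144212 = 4354135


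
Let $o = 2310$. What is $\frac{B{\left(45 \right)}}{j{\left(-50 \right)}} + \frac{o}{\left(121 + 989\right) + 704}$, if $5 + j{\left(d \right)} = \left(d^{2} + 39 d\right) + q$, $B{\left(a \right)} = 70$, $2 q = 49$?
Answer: $\frac{1442525}{1033073} \approx 1.3963$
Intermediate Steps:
$q = \frac{49}{2}$ ($q = \frac{1}{2} \cdot 49 = \frac{49}{2} \approx 24.5$)
$j{\left(d \right)} = \frac{39}{2} + d^{2} + 39 d$ ($j{\left(d \right)} = -5 + \left(\left(d^{2} + 39 d\right) + \frac{49}{2}\right) = -5 + \left(\frac{49}{2} + d^{2} + 39 d\right) = \frac{39}{2} + d^{2} + 39 d$)
$\frac{B{\left(45 \right)}}{j{\left(-50 \right)}} + \frac{o}{\left(121 + 989\right) + 704} = \frac{70}{\frac{39}{2} + \left(-50\right)^{2} + 39 \left(-50\right)} + \frac{2310}{\left(121 + 989\right) + 704} = \frac{70}{\frac{39}{2} + 2500 - 1950} + \frac{2310}{1110 + 704} = \frac{70}{\frac{1139}{2}} + \frac{2310}{1814} = 70 \cdot \frac{2}{1139} + 2310 \cdot \frac{1}{1814} = \frac{140}{1139} + \frac{1155}{907} = \frac{1442525}{1033073}$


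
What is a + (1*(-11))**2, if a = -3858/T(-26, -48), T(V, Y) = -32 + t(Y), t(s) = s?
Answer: 6769/40 ≈ 169.23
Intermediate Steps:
T(V, Y) = -32 + Y
a = 1929/40 (a = -3858/(-32 - 48) = -3858/(-80) = -3858*(-1/80) = 1929/40 ≈ 48.225)
a + (1*(-11))**2 = 1929/40 + (1*(-11))**2 = 1929/40 + (-11)**2 = 1929/40 + 121 = 6769/40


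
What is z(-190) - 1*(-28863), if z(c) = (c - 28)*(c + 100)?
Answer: 48483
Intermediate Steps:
z(c) = (-28 + c)*(100 + c)
z(-190) - 1*(-28863) = (-2800 + (-190)² + 72*(-190)) - 1*(-28863) = (-2800 + 36100 - 13680) + 28863 = 19620 + 28863 = 48483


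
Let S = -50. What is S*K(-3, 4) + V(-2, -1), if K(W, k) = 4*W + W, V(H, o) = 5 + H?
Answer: 753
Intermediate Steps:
K(W, k) = 5*W
S*K(-3, 4) + V(-2, -1) = -250*(-3) + (5 - 2) = -50*(-15) + 3 = 750 + 3 = 753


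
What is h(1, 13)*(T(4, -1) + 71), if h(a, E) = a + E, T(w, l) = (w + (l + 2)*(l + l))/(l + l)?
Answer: 980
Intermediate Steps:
T(w, l) = (w + 2*l*(2 + l))/(2*l) (T(w, l) = (w + (2 + l)*(2*l))/((2*l)) = (w + 2*l*(2 + l))*(1/(2*l)) = (w + 2*l*(2 + l))/(2*l))
h(a, E) = E + a
h(1, 13)*(T(4, -1) + 71) = (13 + 1)*((2 - 1 + (½)*4/(-1)) + 71) = 14*((2 - 1 + (½)*4*(-1)) + 71) = 14*((2 - 1 - 2) + 71) = 14*(-1 + 71) = 14*70 = 980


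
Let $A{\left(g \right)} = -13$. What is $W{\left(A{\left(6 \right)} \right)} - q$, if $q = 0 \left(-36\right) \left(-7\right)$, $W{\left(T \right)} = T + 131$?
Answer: $118$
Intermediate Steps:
$W{\left(T \right)} = 131 + T$
$q = 0$ ($q = 0 \left(-7\right) = 0$)
$W{\left(A{\left(6 \right)} \right)} - q = \left(131 - 13\right) - 0 = 118 + 0 = 118$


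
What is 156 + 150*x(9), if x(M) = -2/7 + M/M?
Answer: 1842/7 ≈ 263.14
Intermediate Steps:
x(M) = 5/7 (x(M) = -2*1/7 + 1 = -2/7 + 1 = 5/7)
156 + 150*x(9) = 156 + 150*(5/7) = 156 + 750/7 = 1842/7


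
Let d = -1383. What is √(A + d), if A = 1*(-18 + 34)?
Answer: I*√1367 ≈ 36.973*I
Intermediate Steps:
A = 16 (A = 1*16 = 16)
√(A + d) = √(16 - 1383) = √(-1367) = I*√1367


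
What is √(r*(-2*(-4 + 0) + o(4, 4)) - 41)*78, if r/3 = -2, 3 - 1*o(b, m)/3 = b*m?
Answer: 78*√145 ≈ 939.24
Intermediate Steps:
o(b, m) = 9 - 3*b*m
r = -6 (r = 3*(-2) = -6)
√(r*(-2*(-4 + 0) + o(4, 4)) - 41)*78 = √(-6*(-2*(-4 + 0) + (9 - 3*4*4)) - 41)*78 = √(-6*(-2*(-4) + (9 - 48)) - 41)*78 = √(-6*(8 - 39) - 41)*78 = √(-6*(-31) - 41)*78 = √(186 - 41)*78 = √145*78 = 78*√145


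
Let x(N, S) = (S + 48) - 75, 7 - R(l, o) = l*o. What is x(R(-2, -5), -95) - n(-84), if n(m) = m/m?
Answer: -123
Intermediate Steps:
R(l, o) = 7 - l*o
x(N, S) = -27 + S (x(N, S) = (48 + S) - 75 = -27 + S)
n(m) = 1
x(R(-2, -5), -95) - n(-84) = (-27 - 95) - 1*1 = -122 - 1 = -123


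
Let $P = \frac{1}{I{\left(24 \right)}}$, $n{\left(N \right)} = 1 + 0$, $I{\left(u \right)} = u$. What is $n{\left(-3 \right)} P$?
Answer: $\frac{1}{24} \approx 0.041667$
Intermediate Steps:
$n{\left(N \right)} = 1$
$P = \frac{1}{24} \approx 0.041667$
$n{\left(-3 \right)} P = 1 \cdot \frac{1}{24} = \frac{1}{24}$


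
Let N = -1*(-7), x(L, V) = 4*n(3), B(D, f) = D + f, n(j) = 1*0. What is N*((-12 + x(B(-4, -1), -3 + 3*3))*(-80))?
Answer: 6720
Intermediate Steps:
n(j) = 0
x(L, V) = 0 (x(L, V) = 4*0 = 0)
N = 7
N*((-12 + x(B(-4, -1), -3 + 3*3))*(-80)) = 7*((-12 + 0)*(-80)) = 7*(-12*(-80)) = 7*960 = 6720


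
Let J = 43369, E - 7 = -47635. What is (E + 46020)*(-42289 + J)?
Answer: -1736640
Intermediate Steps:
E = -47628 (E = 7 - 47635 = -47628)
(E + 46020)*(-42289 + J) = (-47628 + 46020)*(-42289 + 43369) = -1608*1080 = -1736640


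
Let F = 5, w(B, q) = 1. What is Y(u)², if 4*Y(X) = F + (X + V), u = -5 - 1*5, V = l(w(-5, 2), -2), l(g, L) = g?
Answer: 1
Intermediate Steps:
V = 1
u = -10 (u = -5 - 5 = -10)
Y(X) = 3/2 + X/4 (Y(X) = (5 + (X + 1))/4 = (5 + (1 + X))/4 = (6 + X)/4 = 3/2 + X/4)
Y(u)² = (3/2 + (¼)*(-10))² = (3/2 - 5/2)² = (-1)² = 1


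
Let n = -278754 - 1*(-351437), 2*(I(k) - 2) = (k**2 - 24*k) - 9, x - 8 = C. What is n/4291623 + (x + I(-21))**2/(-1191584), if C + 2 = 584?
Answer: -295966231433/319614331302 ≈ -0.92601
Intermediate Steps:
C = 582 (C = -2 + 584 = 582)
x = 590 (x = 8 + 582 = 590)
I(k) = -5/2 + k**2/2 - 12*k (I(k) = 2 + ((k**2 - 24*k) - 9)/2 = 2 + (-9 + k**2 - 24*k)/2 = 2 + (-9/2 + k**2/2 - 12*k) = -5/2 + k**2/2 - 12*k)
n = 72683 (n = -278754 + 351437 = 72683)
n/4291623 + (x + I(-21))**2/(-1191584) = 72683/4291623 + (590 + (-5/2 + (1/2)*(-21)**2 - 12*(-21)))**2/(-1191584) = 72683*(1/4291623) + (590 + (-5/2 + (1/2)*441 + 252))**2*(-1/1191584) = 72683/4291623 + (590 + (-5/2 + 441/2 + 252))**2*(-1/1191584) = 72683/4291623 + (590 + 470)**2*(-1/1191584) = 72683/4291623 + 1060**2*(-1/1191584) = 72683/4291623 + 1123600*(-1/1191584) = 72683/4291623 - 70225/74474 = -295966231433/319614331302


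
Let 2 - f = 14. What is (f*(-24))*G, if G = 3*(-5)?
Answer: -4320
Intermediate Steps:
f = -12 (f = 2 - 1*14 = 2 - 14 = -12)
G = -15
(f*(-24))*G = -12*(-24)*(-15) = 288*(-15) = -4320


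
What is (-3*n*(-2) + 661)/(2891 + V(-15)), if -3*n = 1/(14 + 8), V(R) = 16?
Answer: 7270/31977 ≈ 0.22735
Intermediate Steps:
n = -1/66 (n = -1/(3*(14 + 8)) = -1/3/22 = -1/3*1/22 = -1/66 ≈ -0.015152)
(-3*n*(-2) + 661)/(2891 + V(-15)) = (-3*(-1/66)*(-2) + 661)/(2891 + 16) = ((1/22)*(-2) + 661)/2907 = (-1/11 + 661)*(1/2907) = (7270/11)*(1/2907) = 7270/31977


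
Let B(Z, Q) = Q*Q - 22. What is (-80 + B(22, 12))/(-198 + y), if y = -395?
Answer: -42/593 ≈ -0.070826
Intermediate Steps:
B(Z, Q) = -22 + Q² (B(Z, Q) = Q² - 22 = -22 + Q²)
(-80 + B(22, 12))/(-198 + y) = (-80 + (-22 + 12²))/(-198 - 395) = (-80 + (-22 + 144))/(-593) = -(-80 + 122)/593 = -1/593*42 = -42/593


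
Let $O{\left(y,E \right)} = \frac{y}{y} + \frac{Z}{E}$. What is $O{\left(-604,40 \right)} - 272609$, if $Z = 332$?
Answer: $- \frac{2725997}{10} \approx -2.726 \cdot 10^{5}$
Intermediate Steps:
$O{\left(y,E \right)} = 1 + \frac{332}{E}$ ($O{\left(y,E \right)} = \frac{y}{y} + \frac{332}{E} = 1 + \frac{332}{E}$)
$O{\left(-604,40 \right)} - 272609 = \frac{332 + 40}{40} - 272609 = \frac{1}{40} \cdot 372 - 272609 = \frac{93}{10} - 272609 = - \frac{2725997}{10}$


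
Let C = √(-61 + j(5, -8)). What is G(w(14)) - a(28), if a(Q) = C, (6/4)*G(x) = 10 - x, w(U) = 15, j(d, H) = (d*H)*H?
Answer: -10/3 - √259 ≈ -19.427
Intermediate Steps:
j(d, H) = d*H² (j(d, H) = (H*d)*H = d*H²)
G(x) = 20/3 - 2*x/3 (G(x) = 2*(10 - x)/3 = 20/3 - 2*x/3)
C = √259 (C = √(-61 + 5*(-8)²) = √(-61 + 5*64) = √(-61 + 320) = √259 ≈ 16.093)
a(Q) = √259
G(w(14)) - a(28) = (20/3 - ⅔*15) - √259 = (20/3 - 10) - √259 = -10/3 - √259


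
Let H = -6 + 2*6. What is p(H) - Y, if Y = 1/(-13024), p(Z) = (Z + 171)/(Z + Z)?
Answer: 192105/13024 ≈ 14.750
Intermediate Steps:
H = 6 (H = -6 + 12 = 6)
p(Z) = (171 + Z)/(2*Z) (p(Z) = (171 + Z)/((2*Z)) = (171 + Z)*(1/(2*Z)) = (171 + Z)/(2*Z))
Y = -1/13024 ≈ -7.6781e-5
p(H) - Y = (½)*(171 + 6)/6 - 1*(-1/13024) = (½)*(⅙)*177 + 1/13024 = 59/4 + 1/13024 = 192105/13024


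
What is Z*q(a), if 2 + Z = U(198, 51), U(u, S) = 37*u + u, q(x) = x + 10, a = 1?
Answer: 82742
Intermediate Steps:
q(x) = 10 + x
U(u, S) = 38*u
Z = 7522 (Z = -2 + 38*198 = -2 + 7524 = 7522)
Z*q(a) = 7522*(10 + 1) = 7522*11 = 82742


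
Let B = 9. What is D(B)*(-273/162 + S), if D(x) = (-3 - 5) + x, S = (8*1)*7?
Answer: 2933/54 ≈ 54.315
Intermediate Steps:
S = 56 (S = 8*7 = 56)
D(x) = -8 + x
D(B)*(-273/162 + S) = (-8 + 9)*(-273/162 + 56) = 1*(-273*1/162 + 56) = 1*(-91/54 + 56) = 1*(2933/54) = 2933/54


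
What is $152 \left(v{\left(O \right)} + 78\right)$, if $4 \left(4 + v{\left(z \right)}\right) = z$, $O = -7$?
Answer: $10982$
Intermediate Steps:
$v{\left(z \right)} = -4 + \frac{z}{4}$
$152 \left(v{\left(O \right)} + 78\right) = 152 \left(\left(-4 + \frac{1}{4} \left(-7\right)\right) + 78\right) = 152 \left(\left(-4 - \frac{7}{4}\right) + 78\right) = 152 \left(- \frac{23}{4} + 78\right) = 152 \cdot \frac{289}{4} = 10982$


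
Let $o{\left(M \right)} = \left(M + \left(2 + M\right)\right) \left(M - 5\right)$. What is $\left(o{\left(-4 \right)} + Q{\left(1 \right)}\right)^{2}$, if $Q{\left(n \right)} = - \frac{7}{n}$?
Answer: $2209$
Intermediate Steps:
$o{\left(M \right)} = \left(-5 + M\right) \left(2 + 2 M\right)$ ($o{\left(M \right)} = \left(2 + 2 M\right) \left(-5 + M\right) = \left(-5 + M\right) \left(2 + 2 M\right)$)
$\left(o{\left(-4 \right)} + Q{\left(1 \right)}\right)^{2} = \left(\left(-10 - -32 + 2 \left(-4\right)^{2}\right) - \frac{7}{1}\right)^{2} = \left(\left(-10 + 32 + 2 \cdot 16\right) - 7\right)^{2} = \left(\left(-10 + 32 + 32\right) - 7\right)^{2} = \left(54 - 7\right)^{2} = 47^{2} = 2209$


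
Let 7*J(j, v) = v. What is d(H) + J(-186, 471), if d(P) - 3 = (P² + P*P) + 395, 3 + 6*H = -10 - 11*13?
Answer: 12721/7 ≈ 1817.3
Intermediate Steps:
H = -26 (H = -½ + (-10 - 11*13)/6 = -½ + (-10 - 143)/6 = -½ + (⅙)*(-153) = -½ - 51/2 = -26)
J(j, v) = v/7
d(P) = 398 + 2*P² (d(P) = 3 + ((P² + P*P) + 395) = 3 + ((P² + P²) + 395) = 3 + (2*P² + 395) = 3 + (395 + 2*P²) = 398 + 2*P²)
d(H) + J(-186, 471) = (398 + 2*(-26)²) + (⅐)*471 = (398 + 2*676) + 471/7 = (398 + 1352) + 471/7 = 1750 + 471/7 = 12721/7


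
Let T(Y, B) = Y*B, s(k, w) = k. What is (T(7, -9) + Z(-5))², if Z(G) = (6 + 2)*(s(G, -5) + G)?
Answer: 20449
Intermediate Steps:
T(Y, B) = B*Y
Z(G) = 16*G (Z(G) = (6 + 2)*(G + G) = 8*(2*G) = 16*G)
(T(7, -9) + Z(-5))² = (-9*7 + 16*(-5))² = (-63 - 80)² = (-143)² = 20449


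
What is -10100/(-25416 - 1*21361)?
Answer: 10100/46777 ≈ 0.21592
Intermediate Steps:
-10100/(-25416 - 1*21361) = -10100/(-25416 - 21361) = -10100/(-46777) = -10100*(-1/46777) = 10100/46777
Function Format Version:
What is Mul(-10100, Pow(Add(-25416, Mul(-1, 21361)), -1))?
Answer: Rational(10100, 46777) ≈ 0.21592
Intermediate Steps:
Mul(-10100, Pow(Add(-25416, Mul(-1, 21361)), -1)) = Mul(-10100, Pow(Add(-25416, -21361), -1)) = Mul(-10100, Pow(-46777, -1)) = Mul(-10100, Rational(-1, 46777)) = Rational(10100, 46777)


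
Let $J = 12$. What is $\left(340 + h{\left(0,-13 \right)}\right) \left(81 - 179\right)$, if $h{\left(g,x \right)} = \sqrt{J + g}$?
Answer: $-33320 - 196 \sqrt{3} \approx -33660.0$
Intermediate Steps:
$h{\left(g,x \right)} = \sqrt{12 + g}$
$\left(340 + h{\left(0,-13 \right)}\right) \left(81 - 179\right) = \left(340 + \sqrt{12 + 0}\right) \left(81 - 179\right) = \left(340 + \sqrt{12}\right) \left(-98\right) = \left(340 + 2 \sqrt{3}\right) \left(-98\right) = -33320 - 196 \sqrt{3}$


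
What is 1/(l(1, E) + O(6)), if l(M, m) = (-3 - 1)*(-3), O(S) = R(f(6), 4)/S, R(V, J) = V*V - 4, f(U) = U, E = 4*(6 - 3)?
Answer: 3/52 ≈ 0.057692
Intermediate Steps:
E = 12 (E = 4*3 = 12)
R(V, J) = -4 + V**2 (R(V, J) = V**2 - 4 = -4 + V**2)
O(S) = 32/S (O(S) = (-4 + 6**2)/S = (-4 + 36)/S = 32/S)
l(M, m) = 12 (l(M, m) = -4*(-3) = 12)
1/(l(1, E) + O(6)) = 1/(12 + 32/6) = 1/(12 + 32*(1/6)) = 1/(12 + 16/3) = 1/(52/3) = 3/52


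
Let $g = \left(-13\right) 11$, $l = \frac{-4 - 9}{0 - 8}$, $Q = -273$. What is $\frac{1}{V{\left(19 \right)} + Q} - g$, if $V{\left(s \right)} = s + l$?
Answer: $\frac{288709}{2019} \approx 143.0$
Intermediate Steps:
$l = \frac{13}{8}$ ($l = - \frac{13}{-8} = \left(-13\right) \left(- \frac{1}{8}\right) = \frac{13}{8} \approx 1.625$)
$V{\left(s \right)} = \frac{13}{8} + s$ ($V{\left(s \right)} = s + \frac{13}{8} = \frac{13}{8} + s$)
$g = -143$
$\frac{1}{V{\left(19 \right)} + Q} - g = \frac{1}{\left(\frac{13}{8} + 19\right) - 273} - -143 = \frac{1}{\frac{165}{8} - 273} + 143 = \frac{1}{- \frac{2019}{8}} + 143 = - \frac{8}{2019} + 143 = \frac{288709}{2019}$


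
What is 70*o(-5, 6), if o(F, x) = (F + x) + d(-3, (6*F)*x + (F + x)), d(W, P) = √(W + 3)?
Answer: 70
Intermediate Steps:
d(W, P) = √(3 + W)
o(F, x) = F + x (o(F, x) = (F + x) + √(3 - 3) = (F + x) + √0 = (F + x) + 0 = F + x)
70*o(-5, 6) = 70*(-5 + 6) = 70*1 = 70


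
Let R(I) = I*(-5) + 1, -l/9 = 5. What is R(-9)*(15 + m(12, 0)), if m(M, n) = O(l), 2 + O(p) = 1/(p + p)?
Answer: 26887/45 ≈ 597.49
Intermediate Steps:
l = -45 (l = -9*5 = -45)
O(p) = -2 + 1/(2*p) (O(p) = -2 + 1/(p + p) = -2 + 1/(2*p))
R(I) = 1 - 5*I (R(I) = -5*I + 1 = 1 - 5*I)
m(M, n) = -181/90 (m(M, n) = -2 + (1/2)/(-45) = -2 + (1/2)*(-1/45) = -2 - 1/90 = -181/90)
R(-9)*(15 + m(12, 0)) = (1 - 5*(-9))*(15 - 181/90) = (1 + 45)*(1169/90) = 46*(1169/90) = 26887/45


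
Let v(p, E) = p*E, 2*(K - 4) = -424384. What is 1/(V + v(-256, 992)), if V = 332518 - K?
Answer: 1/290754 ≈ 3.4393e-6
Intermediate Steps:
K = -212188 (K = 4 + (½)*(-424384) = 4 - 212192 = -212188)
V = 544706 (V = 332518 - 1*(-212188) = 332518 + 212188 = 544706)
v(p, E) = E*p
1/(V + v(-256, 992)) = 1/(544706 + 992*(-256)) = 1/(544706 - 253952) = 1/290754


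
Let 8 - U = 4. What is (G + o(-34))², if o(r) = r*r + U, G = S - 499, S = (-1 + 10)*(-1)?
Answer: 425104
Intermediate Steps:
U = 4 (U = 8 - 1*4 = 8 - 4 = 4)
S = -9 (S = 9*(-1) = -9)
G = -508 (G = -9 - 499 = -508)
o(r) = 4 + r² (o(r) = r*r + 4 = r² + 4 = 4 + r²)
(G + o(-34))² = (-508 + (4 + (-34)²))² = (-508 + (4 + 1156))² = (-508 + 1160)² = 652² = 425104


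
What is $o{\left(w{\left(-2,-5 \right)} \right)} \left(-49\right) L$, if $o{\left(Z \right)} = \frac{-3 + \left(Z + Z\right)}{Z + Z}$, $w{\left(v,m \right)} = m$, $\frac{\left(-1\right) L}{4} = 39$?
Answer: $\frac{49686}{5} \approx 9937.2$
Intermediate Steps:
$L = -156$ ($L = \left(-4\right) 39 = -156$)
$o{\left(Z \right)} = \frac{-3 + 2 Z}{2 Z}$
$o{\left(w{\left(-2,-5 \right)} \right)} \left(-49\right) L = \frac{- \frac{3}{2} - 5}{-5} \left(-49\right) \left(-156\right) = \left(- \frac{1}{5}\right) \left(- \frac{13}{2}\right) \left(-49\right) \left(-156\right) = \frac{13}{10} \left(-49\right) \left(-156\right) = \left(- \frac{637}{10}\right) \left(-156\right) = \frac{49686}{5}$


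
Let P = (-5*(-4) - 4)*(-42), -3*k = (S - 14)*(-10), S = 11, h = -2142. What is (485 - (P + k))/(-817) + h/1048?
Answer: -1486515/428108 ≈ -3.4723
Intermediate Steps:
k = -10 (k = -(11 - 14)*(-10)/3 = -(-1)*(-10) = -⅓*30 = -10)
P = -672 (P = (20 - 4)*(-42) = 16*(-42) = -672)
(485 - (P + k))/(-817) + h/1048 = (485 - (-672 - 10))/(-817) - 2142/1048 = (485 - 1*(-682))*(-1/817) - 2142*1/1048 = (485 + 682)*(-1/817) - 1071/524 = 1167*(-1/817) - 1071/524 = -1167/817 - 1071/524 = -1486515/428108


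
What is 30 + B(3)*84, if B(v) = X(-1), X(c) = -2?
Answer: -138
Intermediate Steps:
B(v) = -2
30 + B(3)*84 = 30 - 2*84 = 30 - 168 = -138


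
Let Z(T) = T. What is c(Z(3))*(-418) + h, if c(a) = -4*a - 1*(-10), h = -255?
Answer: 581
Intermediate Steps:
c(a) = 10 - 4*a (c(a) = -4*a + 10 = 10 - 4*a)
c(Z(3))*(-418) + h = (10 - 4*3)*(-418) - 255 = (10 - 12)*(-418) - 255 = -2*(-418) - 255 = 836 - 255 = 581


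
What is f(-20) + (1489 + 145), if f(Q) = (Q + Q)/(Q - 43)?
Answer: 102982/63 ≈ 1634.6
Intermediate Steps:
f(Q) = 2*Q/(-43 + Q) (f(Q) = (2*Q)/(-43 + Q) = 2*Q/(-43 + Q))
f(-20) + (1489 + 145) = 2*(-20)/(-43 - 20) + (1489 + 145) = 2*(-20)/(-63) + 1634 = 2*(-20)*(-1/63) + 1634 = 40/63 + 1634 = 102982/63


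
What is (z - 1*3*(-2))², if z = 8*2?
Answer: 484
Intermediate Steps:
z = 16
(z - 1*3*(-2))² = (16 - 1*3*(-2))² = (16 - 3*(-2))² = (16 + 6)² = 22² = 484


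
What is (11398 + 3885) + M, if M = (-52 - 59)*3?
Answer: 14950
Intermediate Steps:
M = -333 (M = -111*3 = -333)
(11398 + 3885) + M = (11398 + 3885) - 333 = 15283 - 333 = 14950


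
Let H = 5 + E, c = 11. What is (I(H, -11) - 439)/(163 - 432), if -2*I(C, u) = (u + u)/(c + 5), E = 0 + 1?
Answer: 7013/4304 ≈ 1.6294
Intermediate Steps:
E = 1
H = 6 (H = 5 + 1 = 6)
I(C, u) = -u/16 (I(C, u) = -(u + u)/(2*(11 + 5)) = -2*u/(2*16) = -u/16)
(I(H, -11) - 439)/(163 - 432) = (-1/16*(-11) - 439)/(163 - 432) = (11/16 - 439)/(-269) = -7013/16*(-1/269) = 7013/4304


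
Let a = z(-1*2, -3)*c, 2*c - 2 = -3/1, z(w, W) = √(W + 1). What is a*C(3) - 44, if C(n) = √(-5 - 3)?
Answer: -42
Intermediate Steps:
C(n) = 2*I*√2 (C(n) = √(-8) = 2*I*√2)
z(w, W) = √(1 + W)
c = -½ (c = 1 + (-3/1)/2 = 1 + (-3*1)/2 = 1 + (½)*(-3) = 1 - 3/2 = -½ ≈ -0.50000)
a = -I*√2/2 (a = √(1 - 3)*(-½) = √(-2)*(-½) = (I*√2)*(-½) = -I*√2/2 ≈ -0.70711*I)
a*C(3) - 44 = (-I*√2/2)*(2*I*√2) - 44 = 2 - 44 = -42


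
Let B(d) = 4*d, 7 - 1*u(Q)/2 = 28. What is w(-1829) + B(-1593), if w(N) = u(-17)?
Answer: -6414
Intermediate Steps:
u(Q) = -42 (u(Q) = 14 - 2*28 = 14 - 56 = -42)
w(N) = -42
w(-1829) + B(-1593) = -42 + 4*(-1593) = -42 - 6372 = -6414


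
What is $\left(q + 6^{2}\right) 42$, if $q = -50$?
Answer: $-588$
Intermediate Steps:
$\left(q + 6^{2}\right) 42 = \left(-50 + 6^{2}\right) 42 = \left(-50 + 36\right) 42 = \left(-14\right) 42 = -588$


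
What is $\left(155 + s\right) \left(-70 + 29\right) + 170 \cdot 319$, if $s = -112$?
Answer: $52467$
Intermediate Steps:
$\left(155 + s\right) \left(-70 + 29\right) + 170 \cdot 319 = \left(155 - 112\right) \left(-70 + 29\right) + 170 \cdot 319 = 43 \left(-41\right) + 54230 = -1763 + 54230 = 52467$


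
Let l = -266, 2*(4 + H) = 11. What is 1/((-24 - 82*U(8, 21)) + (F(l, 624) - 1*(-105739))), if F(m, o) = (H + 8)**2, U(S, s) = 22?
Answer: 4/416005 ≈ 9.6153e-6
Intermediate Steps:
H = 3/2 (H = -4 + (1/2)*11 = -4 + 11/2 = 3/2 ≈ 1.5000)
F(m, o) = 361/4 (F(m, o) = (3/2 + 8)**2 = (19/2)**2 = 361/4)
1/((-24 - 82*U(8, 21)) + (F(l, 624) - 1*(-105739))) = 1/((-24 - 82*22) + (361/4 - 1*(-105739))) = 1/((-24 - 1804) + (361/4 + 105739)) = 1/(-1828 + 423317/4) = 1/(416005/4) = 4/416005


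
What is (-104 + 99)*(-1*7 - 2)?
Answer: 45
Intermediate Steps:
(-104 + 99)*(-1*7 - 2) = -5*(-7 - 2) = -5*(-9) = 45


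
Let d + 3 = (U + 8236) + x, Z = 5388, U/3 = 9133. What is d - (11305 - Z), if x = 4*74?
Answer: 30011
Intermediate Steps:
U = 27399 (U = 3*9133 = 27399)
x = 296
d = 35928 (d = -3 + ((27399 + 8236) + 296) = -3 + (35635 + 296) = -3 + 35931 = 35928)
d - (11305 - Z) = 35928 - (11305 - 1*5388) = 35928 - (11305 - 5388) = 35928 - 1*5917 = 35928 - 5917 = 30011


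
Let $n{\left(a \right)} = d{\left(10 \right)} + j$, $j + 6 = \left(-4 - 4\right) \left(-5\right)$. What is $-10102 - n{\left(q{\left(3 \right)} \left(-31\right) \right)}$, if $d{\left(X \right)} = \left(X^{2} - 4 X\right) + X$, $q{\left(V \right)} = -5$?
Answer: $-10206$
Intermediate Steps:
$d{\left(X \right)} = X^{2} - 3 X$
$j = 34$ ($j = -6 + \left(-4 - 4\right) \left(-5\right) = -6 - -40 = -6 + 40 = 34$)
$n{\left(a \right)} = 104$ ($n{\left(a \right)} = 10 \left(-3 + 10\right) + 34 = 10 \cdot 7 + 34 = 70 + 34 = 104$)
$-10102 - n{\left(q{\left(3 \right)} \left(-31\right) \right)} = -10102 - 104 = -10206$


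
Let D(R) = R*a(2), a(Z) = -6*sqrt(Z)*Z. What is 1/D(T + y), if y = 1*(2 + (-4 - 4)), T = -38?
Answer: sqrt(2)/1056 ≈ 0.0013392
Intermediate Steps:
a(Z) = -6*Z**(3/2)
y = -6 (y = 1*(2 - 8) = 1*(-6) = -6)
D(R) = -12*R*sqrt(2) (D(R) = R*(-12*sqrt(2)) = -12*R*sqrt(2))
1/D(T + y) = 1/(-12*(-38 - 6)*sqrt(2)) = 1/(-12*(-44)*sqrt(2)) = 1/(528*sqrt(2)) = sqrt(2)/1056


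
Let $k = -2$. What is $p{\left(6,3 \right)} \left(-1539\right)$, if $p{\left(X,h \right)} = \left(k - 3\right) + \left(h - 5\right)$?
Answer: $10773$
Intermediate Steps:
$p{\left(X,h \right)} = -10 + h$ ($p{\left(X,h \right)} = \left(-2 - 3\right) + \left(h - 5\right) = -5 + \left(-5 + h\right) = -10 + h$)
$p{\left(6,3 \right)} \left(-1539\right) = \left(-10 + 3\right) \left(-1539\right) = \left(-7\right) \left(-1539\right) = 10773$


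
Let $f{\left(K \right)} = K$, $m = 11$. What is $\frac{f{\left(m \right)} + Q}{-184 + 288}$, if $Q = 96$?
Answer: $\frac{107}{104} \approx 1.0288$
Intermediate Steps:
$\frac{f{\left(m \right)} + Q}{-184 + 288} = \frac{11 + 96}{-184 + 288} = \frac{107}{104}$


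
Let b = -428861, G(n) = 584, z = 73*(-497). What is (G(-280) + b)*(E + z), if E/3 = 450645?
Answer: -563464348158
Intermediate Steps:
E = 1351935 (E = 3*450645 = 1351935)
z = -36281
(G(-280) + b)*(E + z) = (584 - 428861)*(1351935 - 36281) = -428277*1315654 = -563464348158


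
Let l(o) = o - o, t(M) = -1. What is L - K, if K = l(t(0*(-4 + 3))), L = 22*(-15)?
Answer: -330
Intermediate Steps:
L = -330
l(o) = 0
K = 0
L - K = -330 - 1*0 = -330 + 0 = -330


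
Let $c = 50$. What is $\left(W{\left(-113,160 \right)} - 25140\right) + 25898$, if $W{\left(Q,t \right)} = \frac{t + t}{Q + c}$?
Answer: $\frac{47434}{63} \approx 752.92$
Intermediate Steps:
$W{\left(Q,t \right)} = \frac{2 t}{50 + Q}$ ($W{\left(Q,t \right)} = \frac{t + t}{Q + 50} = \frac{2 t}{50 + Q}$)
$\left(W{\left(-113,160 \right)} - 25140\right) + 25898 = \left(2 \cdot 160 \frac{1}{50 - 113} - 25140\right) + 25898 = \left(2 \cdot 160 \frac{1}{-63} - 25140\right) + 25898 = \left(2 \cdot 160 \left(- \frac{1}{63}\right) - 25140\right) + 25898 = \left(- \frac{320}{63} - 25140\right) + 25898 = - \frac{1584140}{63} + 25898 = \frac{47434}{63}$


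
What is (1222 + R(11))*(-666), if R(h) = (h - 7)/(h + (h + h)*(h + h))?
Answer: -44762156/55 ≈ -8.1386e+5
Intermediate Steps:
R(h) = (-7 + h)/(h + 4*h²) (R(h) = (-7 + h)/(h + (2*h)*(2*h)) = (-7 + h)/(h + 4*h²))
(1222 + R(11))*(-666) = (1222 + (-7 + 11)/(11*(1 + 4*11)))*(-666) = (1222 + (1/11)*4/(1 + 44))*(-666) = (1222 + (1/11)*4/45)*(-666) = (1222 + (1/11)*(1/45)*4)*(-666) = (1222 + 4/495)*(-666) = (604894/495)*(-666) = -44762156/55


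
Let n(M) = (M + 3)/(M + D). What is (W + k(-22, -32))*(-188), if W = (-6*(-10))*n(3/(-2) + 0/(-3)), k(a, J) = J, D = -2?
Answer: 75952/7 ≈ 10850.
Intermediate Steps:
n(M) = (3 + M)/(-2 + M) (n(M) = (M + 3)/(M - 2) = (3 + M)/(-2 + M))
W = -180/7 (W = (-6*(-10))*((3 + (3/(-2) + 0/(-3)))/(-2 + (3/(-2) + 0/(-3)))) = 60*((3 + (3*(-1/2) + 0*(-1/3)))/(-2 + (3*(-1/2) + 0*(-1/3)))) = 60*((3 + (-3/2 + 0))/(-2 + (-3/2 + 0))) = 60*((3 - 3/2)/(-2 - 3/2)) = 60*((3/2)/(-7/2)) = 60*(-2/7*3/2) = 60*(-3/7) = -180/7 ≈ -25.714)
(W + k(-22, -32))*(-188) = (-180/7 - 32)*(-188) = -404/7*(-188) = 75952/7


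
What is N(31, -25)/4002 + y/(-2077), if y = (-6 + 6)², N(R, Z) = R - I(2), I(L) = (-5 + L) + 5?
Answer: 1/138 ≈ 0.0072464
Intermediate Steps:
I(L) = L
N(R, Z) = -2 + R (N(R, Z) = R - 1*2 = R - 2 = -2 + R)
y = 0 (y = 0² = 0)
N(31, -25)/4002 + y/(-2077) = (-2 + 31)/4002 + 0/(-2077) = 29*(1/4002) + 0*(-1/2077) = 1/138 + 0 = 1/138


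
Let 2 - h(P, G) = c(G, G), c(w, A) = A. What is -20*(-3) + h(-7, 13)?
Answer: 49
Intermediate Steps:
h(P, G) = 2 - G
-20*(-3) + h(-7, 13) = -20*(-3) + (2 - 1*13) = 60 + (2 - 13) = 60 - 11 = 49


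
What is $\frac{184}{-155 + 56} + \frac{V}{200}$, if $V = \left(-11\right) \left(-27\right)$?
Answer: $- \frac{7397}{19800} \approx -0.37359$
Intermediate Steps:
$V = 297$
$\frac{184}{-155 + 56} + \frac{V}{200} = \frac{184}{-155 + 56} + \frac{297}{200} = \frac{184}{-99} + 297 \cdot \frac{1}{200} = 184 \left(- \frac{1}{99}\right) + \frac{297}{200} = - \frac{184}{99} + \frac{297}{200} = - \frac{7397}{19800}$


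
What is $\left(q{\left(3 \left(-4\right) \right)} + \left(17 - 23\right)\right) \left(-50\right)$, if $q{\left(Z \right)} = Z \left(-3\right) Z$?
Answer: $21900$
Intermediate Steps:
$q{\left(Z \right)} = - 3 Z^{2}$ ($q{\left(Z \right)} = - 3 Z Z = - 3 Z^{2}$)
$\left(q{\left(3 \left(-4\right) \right)} + \left(17 - 23\right)\right) \left(-50\right) = \left(- 3 \left(3 \left(-4\right)\right)^{2} + \left(17 - 23\right)\right) \left(-50\right) = \left(- 3 \left(-12\right)^{2} + \left(17 - 23\right)\right) \left(-50\right) = \left(\left(-3\right) 144 - 6\right) \left(-50\right) = \left(-432 - 6\right) \left(-50\right) = \left(-438\right) \left(-50\right) = 21900$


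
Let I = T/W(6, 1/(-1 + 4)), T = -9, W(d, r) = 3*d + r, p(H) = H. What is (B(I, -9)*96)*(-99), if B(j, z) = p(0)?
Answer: 0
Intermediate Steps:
W(d, r) = r + 3*d
I = -27/55 (I = -9/(1/(-1 + 4) + 3*6) = -9/(1/3 + 18) = -9/55/3 = -9*3/55 = -27/55 ≈ -0.49091)
B(j, z) = 0
(B(I, -9)*96)*(-99) = (0*96)*(-99) = 0*(-99) = 0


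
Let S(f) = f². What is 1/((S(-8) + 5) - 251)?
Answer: -1/182 ≈ -0.0054945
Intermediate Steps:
1/((S(-8) + 5) - 251) = 1/(((-8)² + 5) - 251) = 1/((64 + 5) - 251) = 1/(69 - 251) = 1/(-182) = -1/182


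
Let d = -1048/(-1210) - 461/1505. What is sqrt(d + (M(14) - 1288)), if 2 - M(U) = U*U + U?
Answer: I*sqrt(409852341185)/16555 ≈ 38.671*I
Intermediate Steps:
M(U) = 2 - U - U**2 (M(U) = 2 - (U*U + U) = 2 - (U**2 + U) = 2 - (U + U**2) = 2 + (-U - U**2) = 2 - U - U**2)
d = 101943/182105 (d = -1048*(-1/1210) - 461*1/1505 = 524/605 - 461/1505 = 101943/182105 ≈ 0.55980)
sqrt(d + (M(14) - 1288)) = sqrt(101943/182105 + ((2 - 1*14 - 1*14**2) - 1288)) = sqrt(101943/182105 + ((2 - 14 - 1*196) - 1288)) = sqrt(101943/182105 + ((2 - 14 - 196) - 1288)) = sqrt(101943/182105 + (-208 - 1288)) = sqrt(101943/182105 - 1496) = sqrt(-272327137/182105) = I*sqrt(409852341185)/16555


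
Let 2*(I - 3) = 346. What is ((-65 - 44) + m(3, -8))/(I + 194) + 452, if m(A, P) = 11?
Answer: 83571/185 ≈ 451.74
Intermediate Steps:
I = 176 (I = 3 + (½)*346 = 3 + 173 = 176)
((-65 - 44) + m(3, -8))/(I + 194) + 452 = ((-65 - 44) + 11)/(176 + 194) + 452 = (-109 + 11)/370 + 452 = -98*1/370 + 452 = -49/185 + 452 = 83571/185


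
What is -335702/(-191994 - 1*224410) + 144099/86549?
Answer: 44529036197/18019674898 ≈ 2.4711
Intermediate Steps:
-335702/(-191994 - 1*224410) + 144099/86549 = -335702/(-191994 - 224410) + 144099*(1/86549) = -335702/(-416404) + 144099/86549 = -335702*(-1/416404) + 144099/86549 = 167851/208202 + 144099/86549 = 44529036197/18019674898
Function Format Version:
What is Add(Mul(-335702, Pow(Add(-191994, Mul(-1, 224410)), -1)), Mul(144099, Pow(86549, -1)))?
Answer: Rational(44529036197, 18019674898) ≈ 2.4711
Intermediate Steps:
Add(Mul(-335702, Pow(Add(-191994, Mul(-1, 224410)), -1)), Mul(144099, Pow(86549, -1))) = Add(Mul(-335702, Pow(Add(-191994, -224410), -1)), Mul(144099, Rational(1, 86549))) = Add(Mul(-335702, Pow(-416404, -1)), Rational(144099, 86549)) = Add(Mul(-335702, Rational(-1, 416404)), Rational(144099, 86549)) = Add(Rational(167851, 208202), Rational(144099, 86549)) = Rational(44529036197, 18019674898)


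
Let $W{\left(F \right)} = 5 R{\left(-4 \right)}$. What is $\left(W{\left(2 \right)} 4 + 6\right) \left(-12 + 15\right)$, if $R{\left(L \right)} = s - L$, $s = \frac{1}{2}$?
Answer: $288$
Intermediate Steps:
$s = \frac{1}{2} \approx 0.5$
$R{\left(L \right)} = \frac{1}{2} - L$
$W{\left(F \right)} = \frac{45}{2}$ ($W{\left(F \right)} = 5 \left(\frac{1}{2} - -4\right) = 5 \left(\frac{1}{2} + 4\right) = 5 \cdot \frac{9}{2} = \frac{45}{2}$)
$\left(W{\left(2 \right)} 4 + 6\right) \left(-12 + 15\right) = \left(\frac{45}{2} \cdot 4 + 6\right) \left(-12 + 15\right) = \left(90 + 6\right) 3 = 96 \cdot 3 = 288$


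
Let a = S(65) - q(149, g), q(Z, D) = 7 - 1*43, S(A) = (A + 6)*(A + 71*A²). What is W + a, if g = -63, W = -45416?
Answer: 21257460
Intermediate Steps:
S(A) = (6 + A)*(A + 71*A²)
q(Z, D) = -36 (q(Z, D) = 7 - 43 = -36)
a = 21302876 (a = 65*(6 + 71*65² + 427*65) - 1*(-36) = 65*(6 + 71*4225 + 27755) + 36 = 65*(6 + 299975 + 27755) + 36 = 65*327736 + 36 = 21302840 + 36 = 21302876)
W + a = -45416 + 21302876 = 21257460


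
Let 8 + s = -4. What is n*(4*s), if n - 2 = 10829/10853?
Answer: -1561680/10853 ≈ -143.89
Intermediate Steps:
s = -12 (s = -8 - 4 = -12)
n = 32535/10853 (n = 2 + 10829/10853 = 32535/10853 ≈ 2.9978)
n*(4*s) = 32535*(4*(-12))/10853 = (32535/10853)*(-48) = -1561680/10853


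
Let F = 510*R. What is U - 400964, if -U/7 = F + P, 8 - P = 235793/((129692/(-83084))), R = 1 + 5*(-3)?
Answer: -45665364741/32423 ≈ -1.4084e+6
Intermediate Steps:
R = -14 (R = 1 - 15 = -14)
P = 4897915787/32423 (P = 8 - 235793/(129692/(-83084)) = 8 - 235793/(129692*(-1/83084)) = 8 - 235793/(-32423/20771) = 8 - 235793*(-20771)/32423 = 8 - 1*(-4897656403/32423) = 8 + 4897656403/32423 = 4897915787/32423 ≈ 1.5106e+5)
F = -7140 (F = 510*(-14) = -7140)
U = -32664908969/32423 (U = -7*(-7140 + 4897915787/32423) = -7*4666415567/32423 = -32664908969/32423 ≈ -1.0075e+6)
U - 400964 = -32664908969/32423 - 400964 = -45665364741/32423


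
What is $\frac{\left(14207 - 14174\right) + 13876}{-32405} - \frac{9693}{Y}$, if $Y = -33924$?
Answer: $- \frac{52582417}{366435740} \approx -0.1435$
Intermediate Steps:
$\frac{\left(14207 - 14174\right) + 13876}{-32405} - \frac{9693}{Y} = \frac{\left(14207 - 14174\right) + 13876}{-32405} - \frac{9693}{-33924} = \left(33 + 13876\right) \left(- \frac{1}{32405}\right) - - \frac{3231}{11308} = 13909 \left(- \frac{1}{32405}\right) + \frac{3231}{11308} = - \frac{13909}{32405} + \frac{3231}{11308} = - \frac{52582417}{366435740}$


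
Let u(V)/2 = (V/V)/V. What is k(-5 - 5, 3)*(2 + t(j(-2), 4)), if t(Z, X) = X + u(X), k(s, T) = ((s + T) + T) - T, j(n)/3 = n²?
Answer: -91/2 ≈ -45.500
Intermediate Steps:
j(n) = 3*n²
u(V) = 2/V (u(V) = 2*((V/V)/V) = 2*(1/V) = 2/V)
k(s, T) = T + s (k(s, T) = ((T + s) + T) - T = (s + 2*T) - T = T + s)
t(Z, X) = X + 2/X
k(-5 - 5, 3)*(2 + t(j(-2), 4)) = (3 + (-5 - 5))*(2 + (4 + 2/4)) = (3 - 10)*(2 + (4 + 2*(¼))) = -7*(2 + (4 + ½)) = -7*(2 + 9/2) = -7*13/2 = -91/2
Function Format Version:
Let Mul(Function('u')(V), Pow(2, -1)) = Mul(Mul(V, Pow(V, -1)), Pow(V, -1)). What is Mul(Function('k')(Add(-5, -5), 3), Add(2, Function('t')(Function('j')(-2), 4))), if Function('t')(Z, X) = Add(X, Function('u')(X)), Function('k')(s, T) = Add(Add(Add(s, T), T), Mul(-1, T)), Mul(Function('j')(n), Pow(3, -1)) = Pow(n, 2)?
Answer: Rational(-91, 2) ≈ -45.500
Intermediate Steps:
Function('j')(n) = Mul(3, Pow(n, 2))
Function('u')(V) = Mul(2, Pow(V, -1)) (Function('u')(V) = Mul(2, Mul(Mul(V, Pow(V, -1)), Pow(V, -1))) = Mul(2, Mul(1, Pow(V, -1))) = Mul(2, Pow(V, -1)))
Function('k')(s, T) = Add(T, s) (Function('k')(s, T) = Add(Add(Add(T, s), T), Mul(-1, T)) = Add(Add(s, Mul(2, T)), Mul(-1, T)) = Add(T, s))
Function('t')(Z, X) = Add(X, Mul(2, Pow(X, -1)))
Mul(Function('k')(Add(-5, -5), 3), Add(2, Function('t')(Function('j')(-2), 4))) = Mul(Add(3, Add(-5, -5)), Add(2, Add(4, Mul(2, Pow(4, -1))))) = Mul(Add(3, -10), Add(2, Add(4, Mul(2, Rational(1, 4))))) = Mul(-7, Add(2, Add(4, Rational(1, 2)))) = Mul(-7, Add(2, Rational(9, 2))) = Mul(-7, Rational(13, 2)) = Rational(-91, 2)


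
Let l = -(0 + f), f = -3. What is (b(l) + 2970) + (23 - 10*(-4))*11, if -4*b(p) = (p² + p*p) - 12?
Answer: 7323/2 ≈ 3661.5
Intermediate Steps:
l = 3 (l = -(0 - 3) = -1*(-3) = 3)
b(p) = 3 - p²/2 (b(p) = -((p² + p*p) - 12)/4 = -((p² + p²) - 12)/4 = -(2*p² - 12)/4 = -(-12 + 2*p²)/4 = 3 - p²/2)
(b(l) + 2970) + (23 - 10*(-4))*11 = ((3 - ½*3²) + 2970) + (23 - 10*(-4))*11 = ((3 - ½*9) + 2970) + (23 + 40)*11 = ((3 - 9/2) + 2970) + 63*11 = (-3/2 + 2970) + 693 = 5937/2 + 693 = 7323/2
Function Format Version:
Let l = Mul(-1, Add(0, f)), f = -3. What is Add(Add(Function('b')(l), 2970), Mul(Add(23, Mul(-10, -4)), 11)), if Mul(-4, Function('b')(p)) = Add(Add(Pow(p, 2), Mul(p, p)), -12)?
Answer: Rational(7323, 2) ≈ 3661.5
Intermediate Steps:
l = 3 (l = Mul(-1, Add(0, -3)) = Mul(-1, -3) = 3)
Function('b')(p) = Add(3, Mul(Rational(-1, 2), Pow(p, 2))) (Function('b')(p) = Mul(Rational(-1, 4), Add(Add(Pow(p, 2), Mul(p, p)), -12)) = Mul(Rational(-1, 4), Add(Add(Pow(p, 2), Pow(p, 2)), -12)) = Mul(Rational(-1, 4), Add(Mul(2, Pow(p, 2)), -12)) = Mul(Rational(-1, 4), Add(-12, Mul(2, Pow(p, 2)))) = Add(3, Mul(Rational(-1, 2), Pow(p, 2))))
Add(Add(Function('b')(l), 2970), Mul(Add(23, Mul(-10, -4)), 11)) = Add(Add(Add(3, Mul(Rational(-1, 2), Pow(3, 2))), 2970), Mul(Add(23, Mul(-10, -4)), 11)) = Add(Add(Add(3, Mul(Rational(-1, 2), 9)), 2970), Mul(Add(23, 40), 11)) = Add(Add(Add(3, Rational(-9, 2)), 2970), Mul(63, 11)) = Add(Add(Rational(-3, 2), 2970), 693) = Add(Rational(5937, 2), 693) = Rational(7323, 2)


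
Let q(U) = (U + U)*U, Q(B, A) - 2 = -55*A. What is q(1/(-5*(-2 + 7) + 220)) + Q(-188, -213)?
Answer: 445538927/38025 ≈ 11717.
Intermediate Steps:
Q(B, A) = 2 - 55*A
q(U) = 2*U² (q(U) = (2*U)*U = 2*U²)
q(1/(-5*(-2 + 7) + 220)) + Q(-188, -213) = 2*(1/(-5*(-2 + 7) + 220))² + (2 - 55*(-213)) = 2*(1/(-5*5 + 220))² + (2 + 11715) = 2*(1/(-25 + 220))² + 11717 = 2*(1/195)² + 11717 = 2*(1/38025) + 11717 = 2/38025 + 11717 = 445538927/38025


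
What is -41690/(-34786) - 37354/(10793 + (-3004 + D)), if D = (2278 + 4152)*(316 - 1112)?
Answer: 107177883017/88886769963 ≈ 1.2058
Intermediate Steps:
D = -5118280 (D = 6430*(-796) = -5118280)
-41690/(-34786) - 37354/(10793 + (-3004 + D)) = -41690/(-34786) - 37354/(10793 + (-3004 - 5118280)) = -41690*(-1/34786) - 37354/(10793 - 5121284) = 20845/17393 - 37354/(-5110491) = 20845/17393 - 37354*(-1/5110491) = 20845/17393 + 37354/5110491 = 107177883017/88886769963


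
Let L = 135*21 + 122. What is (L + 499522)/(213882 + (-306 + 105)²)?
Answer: 167493/84761 ≈ 1.9761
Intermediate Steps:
L = 2957 (L = 2835 + 122 = 2957)
(L + 499522)/(213882 + (-306 + 105)²) = (2957 + 499522)/(213882 + (-306 + 105)²) = 502479/(213882 + (-201)²) = 502479/(213882 + 40401) = 502479/254283 = 502479*(1/254283) = 167493/84761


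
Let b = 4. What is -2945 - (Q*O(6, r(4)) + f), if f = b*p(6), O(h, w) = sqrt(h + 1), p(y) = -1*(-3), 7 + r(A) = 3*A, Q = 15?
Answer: -2957 - 15*sqrt(7) ≈ -2996.7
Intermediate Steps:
r(A) = -7 + 3*A
p(y) = 3
O(h, w) = sqrt(1 + h)
f = 12 (f = 4*3 = 12)
-2945 - (Q*O(6, r(4)) + f) = -2945 - (15*sqrt(1 + 6) + 12) = -2945 - (15*sqrt(7) + 12) = -2945 - (12 + 15*sqrt(7)) = -2945 + (-12 - 15*sqrt(7)) = -2957 - 15*sqrt(7)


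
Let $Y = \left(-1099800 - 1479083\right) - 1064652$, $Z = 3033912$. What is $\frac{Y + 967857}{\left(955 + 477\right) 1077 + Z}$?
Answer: $- \frac{1337839}{2288088} \approx -0.5847$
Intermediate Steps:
$Y = -3643535$ ($Y = -2578883 - 1064652 = -3643535$)
$\frac{Y + 967857}{\left(955 + 477\right) 1077 + Z} = \frac{-3643535 + 967857}{\left(955 + 477\right) 1077 + 3033912} = - \frac{2675678}{1432 \cdot 1077 + 3033912} = - \frac{2675678}{1542264 + 3033912} = - \frac{2675678}{4576176} = \left(-2675678\right) \frac{1}{4576176} = - \frac{1337839}{2288088}$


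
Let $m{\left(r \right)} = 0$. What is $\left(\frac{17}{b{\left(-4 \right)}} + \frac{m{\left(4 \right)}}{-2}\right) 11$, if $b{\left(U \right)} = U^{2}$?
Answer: $\frac{187}{16} \approx 11.688$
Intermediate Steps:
$\left(\frac{17}{b{\left(-4 \right)}} + \frac{m{\left(4 \right)}}{-2}\right) 11 = \left(\frac{17}{\left(-4\right)^{2}} + \frac{0}{-2}\right) 11 = \left(\frac{17}{16} + 0 \left(- \frac{1}{2}\right)\right) 11 = \left(17 \cdot \frac{1}{16} + 0\right) 11 = \left(\frac{17}{16} + 0\right) 11 = \frac{17}{16} \cdot 11 = \frac{187}{16}$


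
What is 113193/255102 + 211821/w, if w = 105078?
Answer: 1831390411/744600221 ≈ 2.4596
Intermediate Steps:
113193/255102 + 211821/w = 113193/255102 + 211821/105078 = 113193*(1/255102) + 211821*(1/105078) = 37731/85034 + 70607/35026 = 1831390411/744600221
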